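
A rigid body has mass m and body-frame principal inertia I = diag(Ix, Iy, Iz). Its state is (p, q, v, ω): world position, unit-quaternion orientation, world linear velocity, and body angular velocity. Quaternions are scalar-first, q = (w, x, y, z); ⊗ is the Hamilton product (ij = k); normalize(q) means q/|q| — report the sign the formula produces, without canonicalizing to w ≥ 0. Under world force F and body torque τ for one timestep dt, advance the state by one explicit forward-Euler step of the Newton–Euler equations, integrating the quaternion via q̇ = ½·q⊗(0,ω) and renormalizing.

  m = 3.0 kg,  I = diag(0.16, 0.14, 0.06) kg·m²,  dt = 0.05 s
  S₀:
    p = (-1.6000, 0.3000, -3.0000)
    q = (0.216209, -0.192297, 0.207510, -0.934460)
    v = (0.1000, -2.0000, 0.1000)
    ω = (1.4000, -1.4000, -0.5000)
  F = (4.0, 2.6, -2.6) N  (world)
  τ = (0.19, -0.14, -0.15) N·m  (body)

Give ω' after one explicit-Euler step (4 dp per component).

α = I⁻¹(τ − ω×Iω) = (1.5375, -0.5000, -3.1533)
new body rate ω' = (1.4769, -1.4250, -0.6577)

ω' = (1.4769, -1.4250, -0.6577)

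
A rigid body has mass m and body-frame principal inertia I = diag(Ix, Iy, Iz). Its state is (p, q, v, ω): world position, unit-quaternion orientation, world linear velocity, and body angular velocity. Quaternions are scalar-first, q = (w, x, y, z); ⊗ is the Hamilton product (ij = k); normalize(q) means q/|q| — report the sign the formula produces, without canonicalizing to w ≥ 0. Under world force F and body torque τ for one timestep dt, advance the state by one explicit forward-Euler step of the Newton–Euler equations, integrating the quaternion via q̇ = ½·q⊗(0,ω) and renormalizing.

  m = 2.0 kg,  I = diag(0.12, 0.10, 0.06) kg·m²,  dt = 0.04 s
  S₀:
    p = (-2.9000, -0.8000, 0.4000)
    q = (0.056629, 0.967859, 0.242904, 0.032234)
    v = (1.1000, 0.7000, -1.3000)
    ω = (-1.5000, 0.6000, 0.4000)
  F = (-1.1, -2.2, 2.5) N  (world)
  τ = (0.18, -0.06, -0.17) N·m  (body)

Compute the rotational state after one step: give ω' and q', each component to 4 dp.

angular accel α = (1.5800, -0.2400, -3.1333)
ω' = ω + α·dt = (-1.4368, 0.5904, 0.2747)
q⊗(0,ω) = (1.2931525, -0.0071223, -0.4015172, 0.9677230)
q + ½dt·q⊗(0,ω), renormalized = (0.0824, 0.9672, 0.2347, 0.0516)

ω' = (-1.4368, 0.5904, 0.2747)
q' = (0.0824, 0.9672, 0.2347, 0.0516)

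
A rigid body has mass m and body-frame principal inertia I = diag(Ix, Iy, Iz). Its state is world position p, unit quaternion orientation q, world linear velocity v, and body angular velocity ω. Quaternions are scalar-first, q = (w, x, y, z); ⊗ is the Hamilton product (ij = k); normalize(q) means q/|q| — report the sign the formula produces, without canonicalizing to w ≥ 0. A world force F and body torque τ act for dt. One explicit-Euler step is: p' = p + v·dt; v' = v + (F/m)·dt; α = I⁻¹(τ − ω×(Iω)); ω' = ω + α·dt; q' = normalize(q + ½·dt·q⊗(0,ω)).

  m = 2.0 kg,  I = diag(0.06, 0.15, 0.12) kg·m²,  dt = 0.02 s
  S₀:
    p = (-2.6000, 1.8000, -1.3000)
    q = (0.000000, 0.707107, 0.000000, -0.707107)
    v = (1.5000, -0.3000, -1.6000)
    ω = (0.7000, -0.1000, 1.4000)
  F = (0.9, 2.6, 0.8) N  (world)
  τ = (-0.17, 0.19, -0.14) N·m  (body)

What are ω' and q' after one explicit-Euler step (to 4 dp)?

ω' = (0.6419, -0.0668, 1.3777)
q' = (0.0049, 0.7063, -0.0148, -0.7077)

ω×(Iω) gyroscopic = (0.0042, -0.0588, -0.0063)
α = I⁻¹(τ − ω×Iω) = (-2.9033, 1.6587, -1.1142)
new body rate ω' = (0.6419, -0.0668, 1.3777)
q⊗(0,ω) = (0.4949749, -0.0707107, -1.4849247, -0.0707107)
updated quaternion q' = (0.0049, 0.7063, -0.0148, -0.7077)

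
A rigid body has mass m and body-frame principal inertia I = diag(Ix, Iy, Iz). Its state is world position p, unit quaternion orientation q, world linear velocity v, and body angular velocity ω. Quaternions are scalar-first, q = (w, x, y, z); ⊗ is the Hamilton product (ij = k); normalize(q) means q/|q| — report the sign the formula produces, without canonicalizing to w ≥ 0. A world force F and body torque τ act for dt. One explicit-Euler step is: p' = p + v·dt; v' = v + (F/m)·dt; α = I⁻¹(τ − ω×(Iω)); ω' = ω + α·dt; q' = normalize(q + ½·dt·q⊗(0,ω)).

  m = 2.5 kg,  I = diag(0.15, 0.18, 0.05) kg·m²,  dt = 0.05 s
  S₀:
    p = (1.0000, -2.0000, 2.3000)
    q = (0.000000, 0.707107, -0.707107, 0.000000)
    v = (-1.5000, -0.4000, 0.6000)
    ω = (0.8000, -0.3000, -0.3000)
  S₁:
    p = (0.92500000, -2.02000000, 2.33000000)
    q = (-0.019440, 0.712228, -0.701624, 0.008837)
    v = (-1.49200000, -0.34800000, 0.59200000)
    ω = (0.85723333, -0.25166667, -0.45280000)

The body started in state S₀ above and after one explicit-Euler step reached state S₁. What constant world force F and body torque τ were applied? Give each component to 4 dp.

velocity change Δv = (0.00800000, 0.05200000, -0.00800000)
applied force F = (0.4000, 2.6000, -0.4000)
Δω = ω₁−ω₀ = (0.05723333, 0.04833333, -0.15280000)
gyro term ω₀×Iω₀ = (-0.0117, -0.0240, -0.0072)
τ = I·(Δω/dt) + ω₀×(Iω₀) = (0.1600, 0.1500, -0.1600)

F = (0.4000, 2.6000, -0.4000)
τ = (0.1600, 0.1500, -0.1600)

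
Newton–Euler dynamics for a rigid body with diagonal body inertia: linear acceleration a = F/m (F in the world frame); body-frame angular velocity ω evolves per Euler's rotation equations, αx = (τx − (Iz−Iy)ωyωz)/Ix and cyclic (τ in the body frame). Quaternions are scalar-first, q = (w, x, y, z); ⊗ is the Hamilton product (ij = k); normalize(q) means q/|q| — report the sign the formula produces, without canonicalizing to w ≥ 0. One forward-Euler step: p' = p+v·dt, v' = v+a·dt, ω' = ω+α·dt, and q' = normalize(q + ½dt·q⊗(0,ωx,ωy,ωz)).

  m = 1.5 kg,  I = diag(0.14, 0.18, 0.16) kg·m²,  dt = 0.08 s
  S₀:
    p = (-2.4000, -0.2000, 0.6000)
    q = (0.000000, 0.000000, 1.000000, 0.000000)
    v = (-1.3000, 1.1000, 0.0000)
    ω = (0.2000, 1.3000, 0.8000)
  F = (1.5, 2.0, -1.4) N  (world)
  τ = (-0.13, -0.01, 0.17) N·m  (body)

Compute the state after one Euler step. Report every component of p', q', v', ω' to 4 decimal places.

p' = (-2.5040, -0.1120, 0.6000)
q' = (-0.0519, 0.0319, 0.9981, -0.0080)
v' = (-1.2200, 1.2067, -0.0747)
ω' = (0.1376, 1.2970, 0.8798)

a = F/m = (1.0000, 1.3333, -0.9333)
p + v·dt = (-2.5040, -0.1120, 0.6000)
new velocity v' = (-1.2200, 1.2067, -0.0747)
angular accel α = (-0.7800, -0.0378, 0.9975)
ω' = ω + α·dt = (0.1376, 1.2970, 0.8798)
2q̇ = q⊗(0,ω) = (-1.3000000, 0.8000000, 0.0000000, -0.2000000)
q' = normalize(q + ½dt·q⊗(0,ω)) = (-0.0519, 0.0319, 0.9981, -0.0080)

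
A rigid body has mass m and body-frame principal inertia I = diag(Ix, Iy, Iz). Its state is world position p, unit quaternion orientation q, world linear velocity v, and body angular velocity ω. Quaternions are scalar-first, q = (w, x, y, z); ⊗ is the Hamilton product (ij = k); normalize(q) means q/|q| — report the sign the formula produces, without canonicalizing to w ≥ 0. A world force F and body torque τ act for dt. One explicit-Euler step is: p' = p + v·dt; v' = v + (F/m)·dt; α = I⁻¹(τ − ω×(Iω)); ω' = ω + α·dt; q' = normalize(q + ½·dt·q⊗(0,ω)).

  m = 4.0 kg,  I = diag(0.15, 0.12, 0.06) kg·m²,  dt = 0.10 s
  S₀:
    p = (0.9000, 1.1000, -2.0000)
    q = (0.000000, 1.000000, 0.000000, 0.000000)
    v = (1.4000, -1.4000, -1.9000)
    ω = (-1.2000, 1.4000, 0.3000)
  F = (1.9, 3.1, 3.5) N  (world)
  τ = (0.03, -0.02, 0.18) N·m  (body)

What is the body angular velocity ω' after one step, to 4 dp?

ω' = (-1.1632, 1.4103, 0.5160)

gyro term ω×Iω = (-0.0252, -0.0324, 0.0504)
(τ − ω×Iω)/I = (0.3680, 0.1033, 2.1600)
ω' = ω + α·dt = (-1.1632, 1.4103, 0.5160)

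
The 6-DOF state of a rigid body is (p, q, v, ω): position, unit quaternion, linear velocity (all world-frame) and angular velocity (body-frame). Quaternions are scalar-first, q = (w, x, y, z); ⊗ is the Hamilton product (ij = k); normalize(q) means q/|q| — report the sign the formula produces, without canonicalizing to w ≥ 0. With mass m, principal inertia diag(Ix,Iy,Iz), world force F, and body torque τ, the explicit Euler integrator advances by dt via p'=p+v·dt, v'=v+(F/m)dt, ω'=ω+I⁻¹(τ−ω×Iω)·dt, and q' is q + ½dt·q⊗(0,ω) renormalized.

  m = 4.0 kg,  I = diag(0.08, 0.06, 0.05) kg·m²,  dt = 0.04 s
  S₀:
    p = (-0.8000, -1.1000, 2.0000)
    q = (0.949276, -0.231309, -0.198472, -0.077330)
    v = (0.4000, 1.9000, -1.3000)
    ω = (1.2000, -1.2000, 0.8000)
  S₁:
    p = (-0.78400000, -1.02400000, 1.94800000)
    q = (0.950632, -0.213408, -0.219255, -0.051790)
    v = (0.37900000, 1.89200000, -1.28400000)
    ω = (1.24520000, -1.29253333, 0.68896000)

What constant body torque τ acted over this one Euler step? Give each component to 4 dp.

Δω = ω₁−ω₀ = (0.04520000, -0.09253333, -0.11104000)
τ = I·(Δω/dt) + ω₀×(Iω₀) = (0.1000, -0.1100, -0.1100)

τ = (0.1000, -0.1100, -0.1100)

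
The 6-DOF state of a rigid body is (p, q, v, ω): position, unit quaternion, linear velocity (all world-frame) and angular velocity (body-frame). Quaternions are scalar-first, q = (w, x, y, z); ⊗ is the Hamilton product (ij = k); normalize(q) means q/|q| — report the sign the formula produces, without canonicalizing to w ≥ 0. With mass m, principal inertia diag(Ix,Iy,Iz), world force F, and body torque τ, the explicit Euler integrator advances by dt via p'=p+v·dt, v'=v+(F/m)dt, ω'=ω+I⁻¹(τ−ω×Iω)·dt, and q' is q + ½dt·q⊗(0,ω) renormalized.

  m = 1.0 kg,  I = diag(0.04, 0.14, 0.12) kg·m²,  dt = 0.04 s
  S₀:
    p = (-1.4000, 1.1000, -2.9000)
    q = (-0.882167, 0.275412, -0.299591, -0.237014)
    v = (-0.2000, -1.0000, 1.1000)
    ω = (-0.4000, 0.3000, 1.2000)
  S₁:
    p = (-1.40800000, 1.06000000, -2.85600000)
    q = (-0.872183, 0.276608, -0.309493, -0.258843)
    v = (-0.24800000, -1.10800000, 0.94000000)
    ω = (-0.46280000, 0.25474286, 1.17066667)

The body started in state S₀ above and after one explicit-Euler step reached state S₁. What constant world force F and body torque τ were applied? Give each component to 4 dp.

F = (-1.2000, -2.7000, -4.0000)
τ = (-0.0700, -0.1200, -0.1000)

velocity change Δv = (-0.04800000, -0.10800000, -0.16000000)
F = m·Δv/dt = (-1.2000, -2.7000, -4.0000)
ω₁ − ω₀ = (-0.06280000, -0.04525714, -0.02933333)
applied torque τ = (-0.0700, -0.1200, -0.1000)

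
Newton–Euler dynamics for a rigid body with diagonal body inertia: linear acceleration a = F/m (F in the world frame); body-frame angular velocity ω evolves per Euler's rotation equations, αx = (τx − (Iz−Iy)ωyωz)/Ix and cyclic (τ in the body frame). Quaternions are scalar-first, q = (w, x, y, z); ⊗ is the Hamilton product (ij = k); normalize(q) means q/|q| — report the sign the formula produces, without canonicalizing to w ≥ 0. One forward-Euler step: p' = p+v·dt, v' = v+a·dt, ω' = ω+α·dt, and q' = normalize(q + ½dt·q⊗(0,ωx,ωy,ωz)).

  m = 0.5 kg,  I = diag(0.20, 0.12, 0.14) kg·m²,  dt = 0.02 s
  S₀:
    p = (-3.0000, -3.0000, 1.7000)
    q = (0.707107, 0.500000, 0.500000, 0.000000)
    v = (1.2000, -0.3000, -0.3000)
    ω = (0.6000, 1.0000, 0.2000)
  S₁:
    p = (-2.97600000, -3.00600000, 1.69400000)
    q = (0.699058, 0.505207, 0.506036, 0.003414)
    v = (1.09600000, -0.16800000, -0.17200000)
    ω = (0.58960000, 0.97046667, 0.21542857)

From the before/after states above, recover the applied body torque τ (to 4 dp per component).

ω₁ − ω₀ = (-0.01040000, -0.02953333, 0.01542857)
ω₀×(Iω₀) = (0.0040, 0.0072, -0.0480)
applied torque τ = (-0.1000, -0.1700, 0.0600)

τ = (-0.1000, -0.1700, 0.0600)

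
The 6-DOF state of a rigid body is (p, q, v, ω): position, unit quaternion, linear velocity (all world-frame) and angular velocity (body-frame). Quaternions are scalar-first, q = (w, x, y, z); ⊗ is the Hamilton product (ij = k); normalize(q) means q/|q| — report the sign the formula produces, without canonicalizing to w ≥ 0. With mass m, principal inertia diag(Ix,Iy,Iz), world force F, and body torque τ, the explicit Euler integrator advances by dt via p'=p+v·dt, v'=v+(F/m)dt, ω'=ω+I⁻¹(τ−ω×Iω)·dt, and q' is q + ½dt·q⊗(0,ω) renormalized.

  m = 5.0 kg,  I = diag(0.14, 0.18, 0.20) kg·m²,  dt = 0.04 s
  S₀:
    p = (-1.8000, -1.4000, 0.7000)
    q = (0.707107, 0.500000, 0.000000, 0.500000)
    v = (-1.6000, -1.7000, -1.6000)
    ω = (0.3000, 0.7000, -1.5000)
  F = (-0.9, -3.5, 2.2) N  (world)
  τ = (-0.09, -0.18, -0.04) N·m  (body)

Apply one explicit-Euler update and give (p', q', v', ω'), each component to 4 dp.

p' = (-1.8640, -1.4680, 0.6360)
q' = (0.7187, 0.4970, 0.0279, 0.4855)
v' = (-1.6072, -1.7280, -1.5824)
ω' = (0.2803, 0.6540, -1.5097)

p' = p + v·dt = (-1.8640, -1.4680, 0.6360)
v + (F/m)dt = (-1.6072, -1.7280, -1.5824)
α = I⁻¹(τ − ω×Iω) = (-0.4929, -1.1500, -0.2420)
ω + α·dt = (0.2803, 0.6540, -1.5097)
2q̇ = q⊗(0,ω) = (0.6000000, -0.1378679, 1.3949749, -0.7106605)
q' = normalize(q + ½dt·q⊗(0,ω)) = (0.7187, 0.4970, 0.0279, 0.4855)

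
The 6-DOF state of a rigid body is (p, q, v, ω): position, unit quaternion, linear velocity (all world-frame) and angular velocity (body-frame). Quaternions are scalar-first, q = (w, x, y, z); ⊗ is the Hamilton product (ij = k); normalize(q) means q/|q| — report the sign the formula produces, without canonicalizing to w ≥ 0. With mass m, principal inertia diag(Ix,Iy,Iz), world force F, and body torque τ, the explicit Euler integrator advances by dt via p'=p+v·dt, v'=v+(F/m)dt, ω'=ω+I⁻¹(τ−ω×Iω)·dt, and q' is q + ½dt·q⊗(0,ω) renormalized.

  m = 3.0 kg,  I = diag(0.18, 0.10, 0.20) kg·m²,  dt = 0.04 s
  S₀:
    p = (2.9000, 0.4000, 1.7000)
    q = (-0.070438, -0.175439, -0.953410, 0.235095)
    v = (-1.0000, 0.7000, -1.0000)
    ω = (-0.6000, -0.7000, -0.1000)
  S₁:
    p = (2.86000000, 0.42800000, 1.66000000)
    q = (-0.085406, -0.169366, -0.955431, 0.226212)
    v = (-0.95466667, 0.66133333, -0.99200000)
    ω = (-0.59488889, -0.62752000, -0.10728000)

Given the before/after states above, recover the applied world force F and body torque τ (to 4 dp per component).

rate change Δω = (0.00511111, 0.07248000, -0.00728000)
precession coupling = (0.0070, -0.0012, -0.0336)
applied torque τ = (0.0300, 0.1800, -0.0700)
velocity change Δv = (0.04533333, -0.03866667, 0.00800000)
applied force F = (3.4000, -2.9000, 0.6000)

F = (3.4000, -2.9000, 0.6000)
τ = (0.0300, 0.1800, -0.0700)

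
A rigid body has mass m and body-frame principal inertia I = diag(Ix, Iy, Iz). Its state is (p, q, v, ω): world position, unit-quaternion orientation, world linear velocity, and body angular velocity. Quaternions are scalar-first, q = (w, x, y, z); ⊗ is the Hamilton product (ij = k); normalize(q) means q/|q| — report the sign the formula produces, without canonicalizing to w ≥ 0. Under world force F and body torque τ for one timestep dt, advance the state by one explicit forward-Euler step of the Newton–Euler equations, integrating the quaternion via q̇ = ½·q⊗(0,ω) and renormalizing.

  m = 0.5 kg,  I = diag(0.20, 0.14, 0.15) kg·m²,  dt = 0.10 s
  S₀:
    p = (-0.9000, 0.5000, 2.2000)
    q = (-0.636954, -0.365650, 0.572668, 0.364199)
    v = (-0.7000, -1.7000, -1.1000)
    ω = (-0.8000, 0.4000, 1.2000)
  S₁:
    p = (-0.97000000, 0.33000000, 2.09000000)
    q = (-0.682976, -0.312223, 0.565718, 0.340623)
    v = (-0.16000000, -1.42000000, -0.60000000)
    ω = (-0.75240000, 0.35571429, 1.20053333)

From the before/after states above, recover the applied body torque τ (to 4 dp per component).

τ = (0.1000, -0.1100, 0.0200)

ω₁ − ω₀ = (0.04760000, -0.04428571, 0.00053333)
applied torque τ = (0.1000, -0.1100, 0.0200)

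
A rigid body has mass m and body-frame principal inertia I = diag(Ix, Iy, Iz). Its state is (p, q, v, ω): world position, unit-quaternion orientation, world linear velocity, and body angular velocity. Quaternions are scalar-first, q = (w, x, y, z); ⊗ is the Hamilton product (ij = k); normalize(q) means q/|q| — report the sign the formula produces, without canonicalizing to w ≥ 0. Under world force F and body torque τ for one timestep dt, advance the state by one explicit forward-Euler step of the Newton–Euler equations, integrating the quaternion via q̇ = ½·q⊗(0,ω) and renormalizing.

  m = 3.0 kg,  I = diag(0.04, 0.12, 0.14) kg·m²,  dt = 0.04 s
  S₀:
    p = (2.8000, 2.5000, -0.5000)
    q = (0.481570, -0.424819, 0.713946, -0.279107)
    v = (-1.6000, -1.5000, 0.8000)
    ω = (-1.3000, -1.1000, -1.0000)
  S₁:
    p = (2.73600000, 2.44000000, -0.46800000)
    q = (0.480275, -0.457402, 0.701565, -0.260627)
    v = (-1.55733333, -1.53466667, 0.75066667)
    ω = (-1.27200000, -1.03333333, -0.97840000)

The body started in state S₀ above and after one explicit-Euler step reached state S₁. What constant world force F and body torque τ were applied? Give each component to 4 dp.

F = (3.2000, -2.6000, -3.7000)
τ = (0.0500, 0.0700, 0.1900)

v₁ − v₀ = (0.04266667, -0.03466667, -0.04933333)
m·(v₁−v₀)/dt = (3.2000, -2.6000, -3.7000)
ω₁ − ω₀ = (0.02800000, 0.06666667, 0.02160000)
I·α + gyro = (0.0500, 0.0700, 0.1900)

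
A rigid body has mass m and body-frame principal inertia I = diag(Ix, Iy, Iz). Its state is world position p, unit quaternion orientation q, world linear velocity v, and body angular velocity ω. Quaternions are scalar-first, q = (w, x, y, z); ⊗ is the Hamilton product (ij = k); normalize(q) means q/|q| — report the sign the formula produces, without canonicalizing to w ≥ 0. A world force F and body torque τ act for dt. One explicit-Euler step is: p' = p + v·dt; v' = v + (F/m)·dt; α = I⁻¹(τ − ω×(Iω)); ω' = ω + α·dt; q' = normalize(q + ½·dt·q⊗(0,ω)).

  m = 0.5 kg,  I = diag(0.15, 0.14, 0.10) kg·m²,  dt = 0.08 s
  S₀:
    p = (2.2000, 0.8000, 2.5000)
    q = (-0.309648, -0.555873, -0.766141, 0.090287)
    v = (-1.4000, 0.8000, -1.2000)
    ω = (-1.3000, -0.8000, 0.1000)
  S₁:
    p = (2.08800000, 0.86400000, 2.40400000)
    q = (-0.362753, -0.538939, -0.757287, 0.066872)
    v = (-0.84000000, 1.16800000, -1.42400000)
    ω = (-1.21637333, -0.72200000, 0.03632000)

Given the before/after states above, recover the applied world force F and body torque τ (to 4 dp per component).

Δv = v₁−v₀ = (0.56000000, 0.36800000, -0.22400000)
m·(v₁−v₀)/dt = (3.5000, 2.3000, -1.4000)
rate change Δω = (0.08362667, 0.07800000, -0.06368000)
ω₀×(Iω₀) = (0.0032, -0.0065, -0.0104)
I·α + gyro = (0.1600, 0.1300, -0.0900)

F = (3.5000, 2.3000, -1.4000)
τ = (0.1600, 0.1300, -0.0900)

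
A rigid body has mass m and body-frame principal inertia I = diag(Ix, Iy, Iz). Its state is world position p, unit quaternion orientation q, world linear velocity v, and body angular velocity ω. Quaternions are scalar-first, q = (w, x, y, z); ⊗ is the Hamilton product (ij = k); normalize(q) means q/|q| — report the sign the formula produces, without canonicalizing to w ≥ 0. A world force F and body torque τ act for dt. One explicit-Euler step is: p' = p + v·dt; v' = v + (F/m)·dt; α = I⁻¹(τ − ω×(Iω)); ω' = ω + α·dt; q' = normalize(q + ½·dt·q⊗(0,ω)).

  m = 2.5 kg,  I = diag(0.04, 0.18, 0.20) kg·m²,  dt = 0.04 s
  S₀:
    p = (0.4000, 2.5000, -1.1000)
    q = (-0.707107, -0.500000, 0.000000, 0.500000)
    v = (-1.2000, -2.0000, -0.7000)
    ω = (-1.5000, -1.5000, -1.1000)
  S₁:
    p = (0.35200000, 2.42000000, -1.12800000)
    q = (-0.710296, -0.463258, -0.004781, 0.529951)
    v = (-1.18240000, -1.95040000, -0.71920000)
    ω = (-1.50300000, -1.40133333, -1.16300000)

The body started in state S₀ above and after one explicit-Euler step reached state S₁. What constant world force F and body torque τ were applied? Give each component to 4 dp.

v₁ − v₀ = (0.01760000, 0.04960000, -0.01920000)
F = m·Δv/dt = (1.1000, 3.1000, -1.2000)
ω₁ − ω₀ = (-0.00300000, 0.09866667, -0.06300000)
gyro term ω₀×Iω₀ = (0.0330, -0.2640, 0.3150)
applied torque τ = (0.0300, 0.1800, 0.0000)

F = (1.1000, 3.1000, -1.2000)
τ = (0.0300, 0.1800, 0.0000)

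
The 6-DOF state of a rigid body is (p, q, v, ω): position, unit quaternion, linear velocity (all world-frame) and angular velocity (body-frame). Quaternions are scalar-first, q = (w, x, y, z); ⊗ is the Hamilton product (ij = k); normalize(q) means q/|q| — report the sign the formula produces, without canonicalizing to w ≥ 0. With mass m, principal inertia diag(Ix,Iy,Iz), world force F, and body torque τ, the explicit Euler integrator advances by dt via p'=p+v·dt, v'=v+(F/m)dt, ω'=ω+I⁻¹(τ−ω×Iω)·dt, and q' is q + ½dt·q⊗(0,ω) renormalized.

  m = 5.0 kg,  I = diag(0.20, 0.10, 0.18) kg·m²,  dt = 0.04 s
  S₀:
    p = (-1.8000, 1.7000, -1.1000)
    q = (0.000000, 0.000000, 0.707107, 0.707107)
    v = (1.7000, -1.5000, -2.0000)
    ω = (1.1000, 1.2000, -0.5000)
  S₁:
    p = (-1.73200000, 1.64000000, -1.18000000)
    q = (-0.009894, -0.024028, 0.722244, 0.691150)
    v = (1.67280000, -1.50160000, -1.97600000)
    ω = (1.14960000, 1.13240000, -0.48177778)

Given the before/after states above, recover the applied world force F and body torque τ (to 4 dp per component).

F = (-3.4000, -0.2000, 3.0000)
τ = (0.2000, -0.1800, -0.0500)

Δω = ω₁−ω₀ = (0.04960000, -0.06760000, 0.01822222)
applied torque τ = (0.2000, -0.1800, -0.0500)
v₁ − v₀ = (-0.02720000, -0.00160000, 0.02400000)
F = m·Δv/dt = (-3.4000, -0.2000, 3.0000)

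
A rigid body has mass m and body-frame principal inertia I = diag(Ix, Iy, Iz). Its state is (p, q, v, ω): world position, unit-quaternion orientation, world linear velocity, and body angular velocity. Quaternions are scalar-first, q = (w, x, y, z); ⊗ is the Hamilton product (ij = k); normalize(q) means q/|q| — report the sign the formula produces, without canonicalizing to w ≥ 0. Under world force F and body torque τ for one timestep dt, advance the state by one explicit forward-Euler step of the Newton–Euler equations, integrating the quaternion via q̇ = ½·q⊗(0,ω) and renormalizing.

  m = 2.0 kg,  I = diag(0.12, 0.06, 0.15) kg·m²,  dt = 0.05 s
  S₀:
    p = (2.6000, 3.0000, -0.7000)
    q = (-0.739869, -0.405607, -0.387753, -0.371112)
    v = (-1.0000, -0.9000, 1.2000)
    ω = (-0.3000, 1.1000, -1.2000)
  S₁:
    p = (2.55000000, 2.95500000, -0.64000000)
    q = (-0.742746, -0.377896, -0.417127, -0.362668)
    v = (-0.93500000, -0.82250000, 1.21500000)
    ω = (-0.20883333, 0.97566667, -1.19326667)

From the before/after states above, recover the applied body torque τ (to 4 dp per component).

τ = (0.1000, -0.1600, 0.0400)

Δω = ω₁−ω₀ = (0.09116667, -0.12433333, 0.00673333)
precession coupling = (-0.1188, -0.0108, 0.0198)
τ = I·(Δω/dt) + ω₀×(Iω₀) = (0.1000, -0.1600, 0.0400)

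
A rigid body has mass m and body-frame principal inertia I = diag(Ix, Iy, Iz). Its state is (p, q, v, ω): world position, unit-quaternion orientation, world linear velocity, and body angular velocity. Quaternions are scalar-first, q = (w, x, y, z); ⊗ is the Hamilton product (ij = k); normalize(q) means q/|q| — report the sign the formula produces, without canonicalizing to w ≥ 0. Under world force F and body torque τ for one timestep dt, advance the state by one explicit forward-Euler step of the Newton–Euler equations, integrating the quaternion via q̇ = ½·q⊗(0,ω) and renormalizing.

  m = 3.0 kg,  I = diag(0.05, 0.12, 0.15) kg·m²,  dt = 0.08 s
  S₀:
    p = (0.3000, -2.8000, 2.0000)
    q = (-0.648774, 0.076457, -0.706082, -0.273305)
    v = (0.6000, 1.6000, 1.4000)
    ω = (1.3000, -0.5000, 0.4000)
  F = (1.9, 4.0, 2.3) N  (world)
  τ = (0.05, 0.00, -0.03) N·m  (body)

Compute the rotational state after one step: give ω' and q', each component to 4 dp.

gyro term ω×Iω = (-0.0060, -0.0520, -0.0455)
angular accel α = (1.1200, 0.4333, 0.1033)
ω + α·dt = (1.3896, -0.4653, 0.4083)
Hamilton product q⊗(0,ω) = (-0.3431131, -1.2624915, -0.0614923, 0.6201685)
q' = normalize(q + ½dt·q⊗(0,ω)) = (-0.6614, 0.0259, -0.7074, -0.2481)

ω' = (1.3896, -0.4653, 0.4083)
q' = (-0.6614, 0.0259, -0.7074, -0.2481)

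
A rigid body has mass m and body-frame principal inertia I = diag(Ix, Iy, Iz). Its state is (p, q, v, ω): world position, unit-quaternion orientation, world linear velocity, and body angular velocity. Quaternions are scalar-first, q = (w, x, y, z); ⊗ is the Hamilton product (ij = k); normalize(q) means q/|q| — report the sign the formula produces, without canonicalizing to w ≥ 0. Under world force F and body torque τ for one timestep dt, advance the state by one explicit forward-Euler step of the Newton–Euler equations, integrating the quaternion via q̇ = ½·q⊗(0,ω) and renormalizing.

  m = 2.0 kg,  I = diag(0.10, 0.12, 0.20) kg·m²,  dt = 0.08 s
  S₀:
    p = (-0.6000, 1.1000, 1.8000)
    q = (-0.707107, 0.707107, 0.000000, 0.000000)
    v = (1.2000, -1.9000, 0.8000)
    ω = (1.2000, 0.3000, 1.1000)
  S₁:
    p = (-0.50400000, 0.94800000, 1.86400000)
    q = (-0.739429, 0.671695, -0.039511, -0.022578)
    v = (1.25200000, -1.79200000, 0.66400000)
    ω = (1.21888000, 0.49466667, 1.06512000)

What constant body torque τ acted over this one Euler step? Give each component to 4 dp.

τ = (0.0500, 0.1600, -0.0800)

Δω = ω₁−ω₀ = (0.01888000, 0.19466667, -0.03488000)
I·α + gyro = (0.0500, 0.1600, -0.0800)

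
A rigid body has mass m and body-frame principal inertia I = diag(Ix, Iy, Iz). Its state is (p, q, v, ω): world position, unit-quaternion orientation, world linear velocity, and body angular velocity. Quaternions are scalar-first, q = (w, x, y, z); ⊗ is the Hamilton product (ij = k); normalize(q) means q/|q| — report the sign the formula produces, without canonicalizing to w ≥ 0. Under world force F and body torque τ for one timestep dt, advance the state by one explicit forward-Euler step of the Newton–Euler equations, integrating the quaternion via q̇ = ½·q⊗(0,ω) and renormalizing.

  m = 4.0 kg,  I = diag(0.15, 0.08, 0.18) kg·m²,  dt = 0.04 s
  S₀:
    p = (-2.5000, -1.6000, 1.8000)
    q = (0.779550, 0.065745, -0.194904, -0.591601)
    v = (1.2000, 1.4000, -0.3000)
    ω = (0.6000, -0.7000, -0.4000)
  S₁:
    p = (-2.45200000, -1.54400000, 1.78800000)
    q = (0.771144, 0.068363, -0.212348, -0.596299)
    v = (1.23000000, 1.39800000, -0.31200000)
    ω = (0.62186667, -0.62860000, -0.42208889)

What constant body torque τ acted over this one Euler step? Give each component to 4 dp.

rate change Δω = (0.02186667, 0.07140000, -0.02208889)
gyro term ω₀×Iω₀ = (0.0280, 0.0072, 0.0294)
I·α + gyro = (0.1100, 0.1500, -0.0700)

τ = (0.1100, 0.1500, -0.0700)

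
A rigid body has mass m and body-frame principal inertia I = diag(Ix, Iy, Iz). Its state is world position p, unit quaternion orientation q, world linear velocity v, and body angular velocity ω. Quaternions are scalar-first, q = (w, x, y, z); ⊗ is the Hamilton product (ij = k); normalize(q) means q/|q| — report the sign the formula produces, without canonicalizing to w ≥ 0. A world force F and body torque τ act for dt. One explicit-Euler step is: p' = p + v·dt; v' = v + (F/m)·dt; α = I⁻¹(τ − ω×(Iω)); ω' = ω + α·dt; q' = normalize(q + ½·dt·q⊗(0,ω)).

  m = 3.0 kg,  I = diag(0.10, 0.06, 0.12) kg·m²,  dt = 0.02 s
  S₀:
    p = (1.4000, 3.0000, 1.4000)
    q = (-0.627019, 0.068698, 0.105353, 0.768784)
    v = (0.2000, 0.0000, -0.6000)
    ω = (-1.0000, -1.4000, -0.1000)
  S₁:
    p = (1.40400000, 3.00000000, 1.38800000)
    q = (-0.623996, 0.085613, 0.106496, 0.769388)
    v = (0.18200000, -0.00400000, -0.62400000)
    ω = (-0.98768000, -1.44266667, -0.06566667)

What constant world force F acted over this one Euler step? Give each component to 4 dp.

velocity change Δv = (-0.01800000, -0.00400000, -0.02400000)
applied force F = (-2.7000, -0.6000, -3.6000)

F = (-2.7000, -0.6000, -3.6000)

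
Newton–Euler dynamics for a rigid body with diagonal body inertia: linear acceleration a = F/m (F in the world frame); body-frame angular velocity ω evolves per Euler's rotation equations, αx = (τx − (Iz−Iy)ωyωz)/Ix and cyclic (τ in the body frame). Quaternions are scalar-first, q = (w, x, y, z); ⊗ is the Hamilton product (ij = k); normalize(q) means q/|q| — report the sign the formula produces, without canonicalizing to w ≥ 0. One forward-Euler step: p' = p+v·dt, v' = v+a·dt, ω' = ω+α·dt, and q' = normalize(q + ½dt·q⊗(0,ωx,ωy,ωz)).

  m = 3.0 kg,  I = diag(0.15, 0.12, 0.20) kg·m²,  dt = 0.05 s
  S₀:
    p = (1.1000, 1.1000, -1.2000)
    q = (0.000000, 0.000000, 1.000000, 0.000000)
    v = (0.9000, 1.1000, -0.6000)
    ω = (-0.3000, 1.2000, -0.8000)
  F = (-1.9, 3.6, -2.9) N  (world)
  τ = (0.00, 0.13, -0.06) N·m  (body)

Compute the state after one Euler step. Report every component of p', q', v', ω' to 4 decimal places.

p' = (1.1450, 1.1550, -1.2300)
q' = (-0.0300, -0.0200, 0.9993, 0.0075)
v' = (0.8683, 1.1600, -0.6483)
ω' = (-0.2744, 1.2592, -0.8177)

precession coupling ω×(Iω) = (-0.0768, -0.0120, 0.0108)
(τ − ω×Iω)/I = (0.5120, 1.1833, -0.3540)
ω' = ω + α·dt = (-0.2744, 1.2592, -0.8177)
2q̇ = q⊗(0,ω) = (-1.2000000, -0.8000000, 0.0000000, 0.3000000)
updated quaternion q' = (-0.0300, -0.0200, 0.9993, 0.0075)
a = F/m = (-0.6333, 1.2000, -0.9667)
p' = p + v·dt = (1.1450, 1.1550, -1.2300)
v + (F/m)dt = (0.8683, 1.1600, -0.6483)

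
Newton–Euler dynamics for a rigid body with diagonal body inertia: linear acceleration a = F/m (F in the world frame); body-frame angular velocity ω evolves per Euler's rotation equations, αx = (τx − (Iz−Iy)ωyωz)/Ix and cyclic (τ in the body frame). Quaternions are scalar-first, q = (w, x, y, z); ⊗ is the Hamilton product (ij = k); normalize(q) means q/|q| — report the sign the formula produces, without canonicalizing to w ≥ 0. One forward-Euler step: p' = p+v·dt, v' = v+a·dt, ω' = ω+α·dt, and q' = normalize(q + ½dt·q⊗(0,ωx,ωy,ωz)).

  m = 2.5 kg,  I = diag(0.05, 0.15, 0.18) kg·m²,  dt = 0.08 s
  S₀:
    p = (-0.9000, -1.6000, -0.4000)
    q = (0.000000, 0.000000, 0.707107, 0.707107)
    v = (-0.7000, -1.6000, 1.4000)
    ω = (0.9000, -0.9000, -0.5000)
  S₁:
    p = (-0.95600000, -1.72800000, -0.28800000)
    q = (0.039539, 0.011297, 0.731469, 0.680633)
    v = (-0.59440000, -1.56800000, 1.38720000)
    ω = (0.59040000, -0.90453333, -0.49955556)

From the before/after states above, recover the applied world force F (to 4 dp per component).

v₁ − v₀ = (0.10560000, 0.03200000, -0.01280000)
m·(v₁−v₀)/dt = (3.3000, 1.0000, -0.4000)

F = (3.3000, 1.0000, -0.4000)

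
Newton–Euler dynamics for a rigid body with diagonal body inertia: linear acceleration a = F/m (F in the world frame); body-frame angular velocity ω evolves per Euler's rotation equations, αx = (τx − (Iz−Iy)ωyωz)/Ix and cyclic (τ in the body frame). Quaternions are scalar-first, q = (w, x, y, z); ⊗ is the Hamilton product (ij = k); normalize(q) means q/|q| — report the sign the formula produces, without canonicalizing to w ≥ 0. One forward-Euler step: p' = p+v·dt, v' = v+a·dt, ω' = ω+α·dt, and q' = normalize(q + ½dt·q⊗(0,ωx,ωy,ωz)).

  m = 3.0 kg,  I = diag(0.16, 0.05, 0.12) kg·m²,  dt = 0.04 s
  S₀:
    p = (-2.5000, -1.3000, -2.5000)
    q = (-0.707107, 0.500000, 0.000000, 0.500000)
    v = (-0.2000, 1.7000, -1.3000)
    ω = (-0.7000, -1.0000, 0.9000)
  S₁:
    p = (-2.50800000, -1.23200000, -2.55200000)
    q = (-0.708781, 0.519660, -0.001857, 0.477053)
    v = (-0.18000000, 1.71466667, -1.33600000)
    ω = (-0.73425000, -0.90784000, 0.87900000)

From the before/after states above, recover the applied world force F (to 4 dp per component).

F = (1.5000, 1.1000, -2.7000)

v₁ − v₀ = (0.02000000, 0.01466667, -0.03600000)
applied force F = (1.5000, 1.1000, -2.7000)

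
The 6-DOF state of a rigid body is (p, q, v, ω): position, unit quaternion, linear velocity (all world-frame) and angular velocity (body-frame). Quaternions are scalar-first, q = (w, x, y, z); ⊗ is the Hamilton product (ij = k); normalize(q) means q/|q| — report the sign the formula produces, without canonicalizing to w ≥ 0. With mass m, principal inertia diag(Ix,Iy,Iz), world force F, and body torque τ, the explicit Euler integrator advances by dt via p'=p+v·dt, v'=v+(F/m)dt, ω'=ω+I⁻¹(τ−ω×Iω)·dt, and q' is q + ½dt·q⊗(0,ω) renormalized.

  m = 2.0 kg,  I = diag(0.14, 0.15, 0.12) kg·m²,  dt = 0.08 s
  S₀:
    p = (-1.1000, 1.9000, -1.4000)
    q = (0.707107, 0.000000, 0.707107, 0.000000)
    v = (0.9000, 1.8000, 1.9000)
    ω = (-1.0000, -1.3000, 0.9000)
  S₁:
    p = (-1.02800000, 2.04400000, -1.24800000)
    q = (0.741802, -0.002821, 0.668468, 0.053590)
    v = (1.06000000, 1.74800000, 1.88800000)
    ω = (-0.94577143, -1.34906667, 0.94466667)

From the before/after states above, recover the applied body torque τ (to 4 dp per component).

τ = (0.1300, -0.1100, 0.0800)

rate change Δω = (0.05422857, -0.04906667, 0.04466667)
ω₀×(Iω₀) = (0.0351, -0.0180, 0.0130)
τ = I·(Δω/dt) + ω₀×(Iω₀) = (0.1300, -0.1100, 0.0800)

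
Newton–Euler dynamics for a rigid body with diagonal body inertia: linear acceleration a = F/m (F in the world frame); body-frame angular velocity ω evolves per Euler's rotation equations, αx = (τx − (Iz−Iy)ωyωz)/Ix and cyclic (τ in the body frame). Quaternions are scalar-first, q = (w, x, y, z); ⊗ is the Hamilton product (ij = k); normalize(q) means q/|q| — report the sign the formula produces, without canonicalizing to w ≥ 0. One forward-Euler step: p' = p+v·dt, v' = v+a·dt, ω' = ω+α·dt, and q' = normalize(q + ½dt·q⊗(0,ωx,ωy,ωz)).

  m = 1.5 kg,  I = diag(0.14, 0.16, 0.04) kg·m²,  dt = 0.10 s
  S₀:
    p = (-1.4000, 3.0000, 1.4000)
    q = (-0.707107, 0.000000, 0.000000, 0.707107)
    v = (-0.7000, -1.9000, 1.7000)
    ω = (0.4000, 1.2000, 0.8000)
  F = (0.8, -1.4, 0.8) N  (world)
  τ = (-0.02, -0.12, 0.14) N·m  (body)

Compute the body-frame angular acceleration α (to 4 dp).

α = (0.6800, -0.9500, 3.2600)

ω×(Iω) gyroscopic = (-0.1152, 0.0320, 0.0096)
(τ − ω×Iω)/I = (0.6800, -0.9500, 3.2600)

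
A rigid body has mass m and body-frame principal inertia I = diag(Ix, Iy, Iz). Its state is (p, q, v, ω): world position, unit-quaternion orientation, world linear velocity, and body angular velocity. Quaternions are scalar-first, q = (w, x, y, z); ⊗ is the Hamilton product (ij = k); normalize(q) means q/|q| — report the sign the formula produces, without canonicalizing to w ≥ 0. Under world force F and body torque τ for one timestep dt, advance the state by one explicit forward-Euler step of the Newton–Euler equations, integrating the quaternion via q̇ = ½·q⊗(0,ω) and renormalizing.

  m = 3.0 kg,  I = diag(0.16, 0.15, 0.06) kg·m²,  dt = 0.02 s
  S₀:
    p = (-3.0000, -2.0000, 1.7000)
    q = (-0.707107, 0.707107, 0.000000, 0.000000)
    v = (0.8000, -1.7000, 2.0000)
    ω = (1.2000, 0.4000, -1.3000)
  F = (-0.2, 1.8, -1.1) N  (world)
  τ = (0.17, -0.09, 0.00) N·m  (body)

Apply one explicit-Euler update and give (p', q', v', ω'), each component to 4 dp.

ω×(Iω) gyroscopic = (0.0468, -0.1560, -0.0048)
α = I⁻¹(τ − ω×Iω) = (0.7700, 0.4400, 0.0800)
ω + α·dt = (1.2154, 0.4088, -1.2984)
2q̇ = q⊗(0,ω) = (-0.8485284, -0.8485284, 0.6363963, 1.2020819)
updated quaternion q' = (-0.7155, 0.6985, 0.0064, 0.0120)
a = F/m = (-0.0667, 0.6000, -0.3667)
p + v·dt = (-2.9840, -2.0340, 1.7400)
v' = v + a·dt = (0.7987, -1.6880, 1.9927)

p' = (-2.9840, -2.0340, 1.7400)
q' = (-0.7155, 0.6985, 0.0064, 0.0120)
v' = (0.7987, -1.6880, 1.9927)
ω' = (1.2154, 0.4088, -1.2984)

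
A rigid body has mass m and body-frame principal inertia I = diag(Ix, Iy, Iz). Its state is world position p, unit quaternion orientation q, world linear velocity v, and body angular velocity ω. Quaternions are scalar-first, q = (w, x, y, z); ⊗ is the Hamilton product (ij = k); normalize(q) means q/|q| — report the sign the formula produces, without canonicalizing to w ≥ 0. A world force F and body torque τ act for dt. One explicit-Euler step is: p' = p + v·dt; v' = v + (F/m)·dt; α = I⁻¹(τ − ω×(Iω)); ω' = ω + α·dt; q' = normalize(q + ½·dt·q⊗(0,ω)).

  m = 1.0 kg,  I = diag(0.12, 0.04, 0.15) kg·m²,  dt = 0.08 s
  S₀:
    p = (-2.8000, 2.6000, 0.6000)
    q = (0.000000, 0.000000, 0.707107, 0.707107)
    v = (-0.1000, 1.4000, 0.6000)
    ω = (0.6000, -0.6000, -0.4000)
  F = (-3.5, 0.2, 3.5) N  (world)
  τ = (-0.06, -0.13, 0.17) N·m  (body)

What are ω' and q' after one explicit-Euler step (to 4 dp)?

precession coupling ω×(Iω) = (0.0264, 0.0072, 0.0288)
angular accel α = (-0.7200, -3.4300, 0.9413)
ω' = ω + α·dt = (0.5424, -0.8744, -0.3247)
Hamilton product q⊗(0,ω) = (0.7071070, 0.1414214, 0.4242642, -0.4242642)
q + ½dt·q⊗(0,ω), renormalized = (0.0283, 0.0057, 0.7236, 0.6897)

ω' = (0.5424, -0.8744, -0.3247)
q' = (0.0283, 0.0057, 0.7236, 0.6897)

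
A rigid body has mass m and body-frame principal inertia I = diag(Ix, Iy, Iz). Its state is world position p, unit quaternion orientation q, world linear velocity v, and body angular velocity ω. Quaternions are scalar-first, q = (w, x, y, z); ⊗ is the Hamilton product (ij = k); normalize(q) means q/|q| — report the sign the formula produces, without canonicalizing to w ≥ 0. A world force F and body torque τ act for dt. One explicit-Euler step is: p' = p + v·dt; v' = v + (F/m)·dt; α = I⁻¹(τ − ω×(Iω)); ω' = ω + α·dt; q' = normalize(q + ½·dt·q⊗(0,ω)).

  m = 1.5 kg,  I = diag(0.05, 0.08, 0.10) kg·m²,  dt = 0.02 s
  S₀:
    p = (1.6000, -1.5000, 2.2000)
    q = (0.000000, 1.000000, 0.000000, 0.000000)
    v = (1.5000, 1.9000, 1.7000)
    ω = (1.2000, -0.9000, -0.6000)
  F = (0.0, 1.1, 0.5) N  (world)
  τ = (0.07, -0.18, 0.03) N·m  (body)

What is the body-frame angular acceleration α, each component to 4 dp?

α = (1.1840, -2.7000, 0.6240)

precession coupling ω×(Iω) = (0.0108, 0.0360, -0.0324)
α = I⁻¹(τ − ω×Iω) = (1.1840, -2.7000, 0.6240)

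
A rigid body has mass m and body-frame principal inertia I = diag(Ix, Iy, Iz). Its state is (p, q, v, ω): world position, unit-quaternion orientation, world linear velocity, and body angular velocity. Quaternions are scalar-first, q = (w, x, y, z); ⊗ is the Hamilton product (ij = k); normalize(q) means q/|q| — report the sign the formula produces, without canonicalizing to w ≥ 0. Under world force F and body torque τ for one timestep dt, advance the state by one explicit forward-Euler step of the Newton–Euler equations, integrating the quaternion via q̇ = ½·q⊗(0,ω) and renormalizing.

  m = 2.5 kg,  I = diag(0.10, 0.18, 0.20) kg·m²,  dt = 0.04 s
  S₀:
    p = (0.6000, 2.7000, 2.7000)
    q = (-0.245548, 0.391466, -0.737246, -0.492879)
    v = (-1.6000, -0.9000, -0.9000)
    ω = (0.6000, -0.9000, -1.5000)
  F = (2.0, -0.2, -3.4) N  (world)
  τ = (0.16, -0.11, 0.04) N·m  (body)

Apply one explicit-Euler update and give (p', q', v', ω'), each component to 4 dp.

p' = (0.5360, 2.6640, 2.6640)
q' = (-0.2781, 0.4015, -0.7265, -0.4834)
v' = (-1.5680, -0.9032, -0.9544)
ω' = (0.6532, -0.9444, -1.4834)

(τ − ω×Iω)/I = (1.3300, -1.1111, 0.4160)
ω + α·dt = (0.6532, -0.9444, -1.4834)
Hamilton product q⊗(0,ω) = (-1.6377195, 0.5149491, 0.5124648, 0.4583502)
q' = normalize(q + ½dt·q⊗(0,ω)) = (-0.2781, 0.4015, -0.7265, -0.4834)
p' = p + v·dt = (0.5360, 2.6640, 2.6640)
new velocity v' = (-1.5680, -0.9032, -0.9544)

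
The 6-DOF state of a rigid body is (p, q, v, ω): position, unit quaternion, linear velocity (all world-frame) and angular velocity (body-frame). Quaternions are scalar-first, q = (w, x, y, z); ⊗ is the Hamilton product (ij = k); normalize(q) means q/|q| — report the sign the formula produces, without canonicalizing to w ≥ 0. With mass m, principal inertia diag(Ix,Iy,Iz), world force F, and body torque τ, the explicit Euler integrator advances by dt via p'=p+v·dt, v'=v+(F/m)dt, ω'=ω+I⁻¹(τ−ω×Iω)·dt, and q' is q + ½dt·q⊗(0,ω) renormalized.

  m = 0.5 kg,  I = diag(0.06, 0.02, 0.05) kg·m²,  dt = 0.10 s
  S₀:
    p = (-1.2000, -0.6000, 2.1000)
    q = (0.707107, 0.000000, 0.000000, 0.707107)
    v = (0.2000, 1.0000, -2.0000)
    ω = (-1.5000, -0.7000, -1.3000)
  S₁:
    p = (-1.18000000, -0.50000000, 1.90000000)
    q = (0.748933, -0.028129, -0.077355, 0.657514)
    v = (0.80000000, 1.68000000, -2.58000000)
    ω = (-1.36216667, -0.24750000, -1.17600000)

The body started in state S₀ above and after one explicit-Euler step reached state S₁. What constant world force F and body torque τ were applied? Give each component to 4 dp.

F = (3.0000, 3.4000, -2.9000)
τ = (0.1100, 0.1100, 0.0200)

v₁ − v₀ = (0.60000000, 0.68000000, -0.58000000)
m·(v₁−v₀)/dt = (3.0000, 3.4000, -2.9000)
Δω = ω₁−ω₀ = (0.13783333, 0.45250000, 0.12400000)
applied torque τ = (0.1100, 0.1100, 0.0200)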